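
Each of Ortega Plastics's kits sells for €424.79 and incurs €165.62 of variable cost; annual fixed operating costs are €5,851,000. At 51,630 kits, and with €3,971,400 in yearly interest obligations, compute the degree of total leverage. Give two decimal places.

3.76

Total contribution margin = 51,630 × €259.17 = €13,380,947.10.
EBIT = €13,380,947.10 − €5,851,000 = €7,529,947.10. Interest = €3,971,400.00, so EBIT − I = €3,558,547.10.
Degree of total leverage = total CM / (EBIT − interest) = €13,380,947.10 / €3,558,547.10 = 3.7602.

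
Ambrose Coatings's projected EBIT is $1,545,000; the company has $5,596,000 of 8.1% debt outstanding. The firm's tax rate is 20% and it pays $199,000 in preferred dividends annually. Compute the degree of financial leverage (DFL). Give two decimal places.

1.83

Interest = $453,276.00.
Pre-tax preferred-dividend burden = $199,000 ÷ (1 − 0.20) = $248,750.00.
DFL = EBIT ÷ [EBIT − I − D_p/(1−t)] = $1,545,000 ÷ [$1,545,000 − $453,276.00 − $248,750.00] = $1,545,000 ÷ $842,974.00 = 1.8328.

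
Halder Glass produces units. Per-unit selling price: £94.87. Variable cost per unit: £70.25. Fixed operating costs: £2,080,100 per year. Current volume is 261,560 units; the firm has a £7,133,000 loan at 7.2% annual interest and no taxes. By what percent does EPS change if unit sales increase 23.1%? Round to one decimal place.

Total contribution margin = 261,560 × £24.62 = £6,439,607.20.
EBIT = £6,439,607.20 − £2,080,100 = £4,359,507.20.
After interest of £513,576.00, pre-tax earnings = £3,845,931.20.
Degree of combined leverage = contribution ÷ (EBIT − I) = £6,439,607.20 ÷ £3,845,931.20 = 1.6744.
EPS therefore changes by 1.6744 × (+23.1%) = +38.7%.

+38.7%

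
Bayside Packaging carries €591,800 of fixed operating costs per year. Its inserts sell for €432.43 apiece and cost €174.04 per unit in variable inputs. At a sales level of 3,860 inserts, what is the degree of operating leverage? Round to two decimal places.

Total contribution margin = 3,860 × €258.39 = €997,385.40.
EBIT = €997,385.40 − €591,800 = €405,585.40.
So DOL = total CM / EBIT = €997,385.40 / €405,585.40 = 2.4591.

2.46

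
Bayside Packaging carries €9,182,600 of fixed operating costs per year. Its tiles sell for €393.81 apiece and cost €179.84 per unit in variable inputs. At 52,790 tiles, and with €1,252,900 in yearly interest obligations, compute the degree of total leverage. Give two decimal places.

At 52,790 units, contribution = 52,790 × €213.97 = €11,295,476.30.
Subtracting fixed costs: EBIT = €11,295,476.30 − €9,182,600 = €2,112,876.30. Interest = €1,252,900.00, so EBIT − I = €859,976.30.
DCL = contribution ÷ (EBIT − I) = €11,295,476.30 ÷ €859,976.30 = 13.1346.

13.13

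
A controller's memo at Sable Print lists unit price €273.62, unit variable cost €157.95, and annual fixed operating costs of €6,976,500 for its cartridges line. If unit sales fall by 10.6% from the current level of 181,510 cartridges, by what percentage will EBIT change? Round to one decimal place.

At 181,510 units, contribution = 181,510 × €115.67 = €20,995,261.70.
EBIT = €20,995,261.70 − €6,976,500 = €14,018,761.70.
So DOL = total CM / EBIT = €20,995,261.70 / €14,018,761.70 = 1.4977.
%ΔEBIT = DOL × %ΔSales = 1.4977 × -10.6% = -15.9%.

-15.9%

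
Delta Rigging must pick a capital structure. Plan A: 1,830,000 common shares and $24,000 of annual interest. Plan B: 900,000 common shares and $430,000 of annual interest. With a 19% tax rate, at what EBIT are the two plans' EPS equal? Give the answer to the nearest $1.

$822,903

Set EPS_A = EPS_B: (EBIT − $24,000)(1 − 0.19) ÷ 1,830,000 = (EBIT − $430,000)(1 − 0.19) ÷ 900,000.
The (1 − t) factor cancels: (EBIT − 24,000) × 900,000 = (EBIT − 430,000) × 1,830,000.
Solving, EBIT = (430,000·1,830,000 − 24,000·900,000) / (1,830,000 − 900,000) = 765,300,000,000 / 930,000 = 822,903.23.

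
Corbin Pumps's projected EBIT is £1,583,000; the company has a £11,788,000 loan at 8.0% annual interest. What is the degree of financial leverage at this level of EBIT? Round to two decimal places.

2.47

Annual interest charges come to £943,040.00.
Degree of financial leverage = EBIT / (EBIT − interest) = £1,583,000 / £639,960.00 = 2.4736.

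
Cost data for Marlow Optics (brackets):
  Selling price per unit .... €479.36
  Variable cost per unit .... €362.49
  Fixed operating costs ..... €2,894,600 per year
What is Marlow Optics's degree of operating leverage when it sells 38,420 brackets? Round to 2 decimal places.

2.81

Contribution at this volume is 38,420 × €116.87 = €4,490,145.40.
Operating income = contribution − fixed costs = €4,490,145.40 − €2,894,600 = €1,595,545.40.
DOL = contribution ÷ EBIT = €4,490,145.40 ÷ €1,595,545.40 = 2.8142.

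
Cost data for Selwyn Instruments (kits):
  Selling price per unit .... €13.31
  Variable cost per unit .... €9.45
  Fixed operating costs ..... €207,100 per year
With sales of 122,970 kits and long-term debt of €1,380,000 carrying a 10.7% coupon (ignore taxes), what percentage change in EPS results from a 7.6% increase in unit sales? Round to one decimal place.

+30.1%

Contribution at this volume is 122,970 × €3.86 = €474,664.20.
Subtracting fixed costs: EBIT = €474,664.20 − €207,100 = €267,564.20.
After interest of €147,660.00, pre-tax earnings = €119,904.20.
Degree of combined leverage = contribution ÷ (EBIT − I) = €474,664.20 ÷ €119,904.20 = 3.9587.
%ΔEPS = DCL × %ΔSales = 3.9587 × +7.6% = +30.1%.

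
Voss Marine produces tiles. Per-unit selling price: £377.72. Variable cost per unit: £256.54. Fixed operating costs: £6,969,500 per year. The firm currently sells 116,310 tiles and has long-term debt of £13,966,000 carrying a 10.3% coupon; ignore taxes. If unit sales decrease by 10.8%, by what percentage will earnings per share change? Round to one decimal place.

Contribution at this volume is 116,310 × £121.18 = £14,094,445.80.
Subtracting fixed costs: EBIT = £14,094,445.80 − £6,969,500 = £7,124,945.80.
After interest of £1,438,498.00, pre-tax earnings = £5,686,447.80.
DCL = total CM / (EBIT − I) = £14,094,445.80 / £5,686,447.80 = 2.4786.
%ΔEPS = DCL × %ΔSales = 2.4786 × -10.8% = -26.8%.

-26.8%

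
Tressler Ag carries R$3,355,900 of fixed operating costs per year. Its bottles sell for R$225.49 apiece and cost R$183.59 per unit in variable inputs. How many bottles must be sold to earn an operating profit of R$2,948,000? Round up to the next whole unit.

150,452 bottles

Each unit contributes R$225.49 − R$183.59 = R$41.90.
Units = (FC + target) / CM = (R$3,355,900 + R$2,948,000) / R$41.90 = 150,451.07, so 150,452 bottles.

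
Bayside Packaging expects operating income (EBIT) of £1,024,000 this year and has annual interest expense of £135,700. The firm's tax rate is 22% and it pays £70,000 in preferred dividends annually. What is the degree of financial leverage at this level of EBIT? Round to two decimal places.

Annual interest charges come to £135,700.00.
Pre-tax preferred-dividend burden = £70,000 ÷ (1 − 0.22) = £89,743.59.
DFL = EBIT ÷ [EBIT − I − D_p/(1−t)] = £1,024,000 ÷ [£1,024,000 − £135,700.00 − £89,743.59] = £1,024,000 ÷ £798,556.41 = 1.2823.

1.28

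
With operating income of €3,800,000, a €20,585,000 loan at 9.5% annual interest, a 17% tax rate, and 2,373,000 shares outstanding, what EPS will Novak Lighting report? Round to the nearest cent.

Pre-tax income = €3,800,000 − €1,955,575.00 = €1,844,425.00.
After tax at 17%: net income = €1,844,425.00 × 0.83 = €1,530,872.75.
Per share: €1,530,872.75 / 2,373,000 shares = €0.65.

€0.65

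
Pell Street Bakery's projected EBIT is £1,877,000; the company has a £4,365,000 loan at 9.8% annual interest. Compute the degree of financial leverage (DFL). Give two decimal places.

Annual interest charges come to £427,770.00.
DFL = EBIT ÷ (EBIT − I) = £1,877,000 ÷ (£1,877,000 − £427,770.00) = £1,877,000 ÷ £1,449,230.00 = 1.2952.

1.30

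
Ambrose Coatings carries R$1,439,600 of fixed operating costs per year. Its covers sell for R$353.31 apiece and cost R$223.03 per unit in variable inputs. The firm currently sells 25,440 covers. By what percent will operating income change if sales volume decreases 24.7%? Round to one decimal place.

Total contribution margin = 25,440 × R$130.28 = R$3,314,323.20.
Operating income = contribution − fixed costs = R$3,314,323.20 − R$1,439,600 = R$1,874,723.20.
DOL = contribution ÷ EBIT = R$3,314,323.20 ÷ R$1,874,723.20 = 1.7679.
Operating income changes by 1.7679 × -24.7% = -43.7%.

-43.7%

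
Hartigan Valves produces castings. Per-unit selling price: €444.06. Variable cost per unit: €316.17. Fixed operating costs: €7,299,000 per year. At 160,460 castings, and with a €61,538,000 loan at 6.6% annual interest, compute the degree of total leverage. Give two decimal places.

Contribution at this volume is 160,460 × €127.89 = €20,521,229.40.
Subtracting fixed costs: EBIT = €20,521,229.40 − €7,299,000 = €13,222,229.40. Interest = €4,061,508.00.
DOL = €20,521,229.40 ÷ €13,222,229.40 = 1.5520; DFL = €13,222,229.40 ÷ €9,160,721.40 = 1.4434.
DCL = DOL × DFL = 1.5520 × 1.4434 = 2.2402.

2.24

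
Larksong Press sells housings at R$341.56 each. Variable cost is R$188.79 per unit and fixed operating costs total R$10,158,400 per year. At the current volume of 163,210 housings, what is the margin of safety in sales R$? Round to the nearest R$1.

R$33,034,067

Each unit contributes R$341.56 − R$188.79 = R$152.77. Break-even units = R$10,158,400 ÷ R$152.77 = 66,494.73; break-even revenue = 66,494.73 × R$341.56 = R$22,711,940.20.
Actual sales revenue = 163,210 × R$341.56 = R$55,746,007.60.
Margin of safety = R$55,746,007.60 − R$22,711,940.20 = R$33,034,067.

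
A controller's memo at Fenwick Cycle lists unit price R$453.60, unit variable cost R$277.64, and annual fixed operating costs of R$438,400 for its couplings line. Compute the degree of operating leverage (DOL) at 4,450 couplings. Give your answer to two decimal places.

2.27

Total contribution margin = 4,450 × R$175.96 = R$783,022.00.
Operating income = contribution − fixed costs = R$783,022.00 − R$438,400 = R$344,622.00.
Degree of operating leverage = R$783,022.00 / R$344,622.00 = 2.2721.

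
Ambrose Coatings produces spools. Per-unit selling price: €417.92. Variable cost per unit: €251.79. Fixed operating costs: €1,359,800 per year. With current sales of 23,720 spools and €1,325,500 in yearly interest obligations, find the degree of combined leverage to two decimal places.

Total contribution margin = 23,720 × €166.13 = €3,940,603.60.
Subtracting fixed costs: EBIT = €3,940,603.60 − €1,359,800 = €2,580,803.60. Interest = €1,325,500.00, so EBIT − I = €1,255,303.60.
Degree of total leverage = total CM / (EBIT − interest) = €3,940,603.60 / €1,255,303.60 = 3.1392.

3.14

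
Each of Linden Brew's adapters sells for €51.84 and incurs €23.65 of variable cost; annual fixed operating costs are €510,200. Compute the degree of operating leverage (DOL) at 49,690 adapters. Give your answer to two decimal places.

1.57

Total contribution margin = 49,690 × €28.19 = €1,400,761.10.
Subtracting fixed costs: EBIT = €1,400,761.10 − €510,200 = €890,561.10.
Degree of operating leverage = €1,400,761.10 / €890,561.10 = 1.5729.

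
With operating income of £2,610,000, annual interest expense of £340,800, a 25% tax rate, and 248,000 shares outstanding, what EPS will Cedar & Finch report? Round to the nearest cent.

£6.86

Interest = £340,800.00, so EBT = £2,610,000 − £340,800.00 = £2,269,200.00.
After tax at 25%: net income = £2,269,200.00 × 0.75 = £1,701,900.00.
Per share: £1,701,900.00 / 248,000 shares = £6.86.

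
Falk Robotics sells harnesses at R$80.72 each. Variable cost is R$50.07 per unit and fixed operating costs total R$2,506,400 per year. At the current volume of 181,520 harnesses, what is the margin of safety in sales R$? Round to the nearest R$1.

Contribution margin per unit = R$80.72 − R$50.07 = R$30.65. Break-even units = R$2,506,400 ÷ R$30.65 = 81,774.88; break-even revenue = 81,774.88 × R$80.72 = R$6,600,868.12.
Actual sales revenue = 181,520 × R$80.72 = R$14,652,294.40.
Margin of safety = R$14,652,294.40 − R$6,600,868.12 = R$8,051,426.

R$8,051,426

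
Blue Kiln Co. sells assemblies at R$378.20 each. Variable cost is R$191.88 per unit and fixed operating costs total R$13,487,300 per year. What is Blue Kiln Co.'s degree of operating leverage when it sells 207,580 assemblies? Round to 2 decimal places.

1.54

Total contribution margin = 207,580 × R$186.32 = R$38,676,305.60.
Operating income = contribution − fixed costs = R$38,676,305.60 − R$13,487,300 = R$25,189,005.60.
Degree of operating leverage = R$38,676,305.60 / R$25,189,005.60 = 1.5354.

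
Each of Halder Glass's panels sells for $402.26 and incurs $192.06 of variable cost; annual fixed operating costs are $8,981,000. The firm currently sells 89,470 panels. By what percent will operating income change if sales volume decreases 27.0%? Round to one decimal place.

Total contribution margin = 89,470 × $210.20 = $18,806,594.00.
EBIT = $18,806,594.00 − $8,981,000 = $9,825,594.00.
DOL = contribution ÷ EBIT = $18,806,594.00 ÷ $9,825,594.00 = 1.9140.
%ΔEBIT = DOL × %ΔSales = 1.9140 × -27.0% = -51.7%.

-51.7%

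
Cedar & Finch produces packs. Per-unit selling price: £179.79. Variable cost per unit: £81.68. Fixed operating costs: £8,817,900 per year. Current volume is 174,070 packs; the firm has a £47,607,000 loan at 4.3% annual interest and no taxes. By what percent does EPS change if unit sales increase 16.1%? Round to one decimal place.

At 174,070 units, contribution = 174,070 × £98.11 = £17,078,007.70.
Subtracting fixed costs: EBIT = £17,078,007.70 − £8,817,900 = £8,260,107.70.
After interest of £2,047,101.00, pre-tax earnings = £6,213,006.70.
DCL = total CM / (EBIT − I) = £17,078,007.70 / £6,213,006.70 = 2.7488.
%ΔEPS = DCL × %ΔSales = 2.7488 × +16.1% = +44.3%.

+44.3%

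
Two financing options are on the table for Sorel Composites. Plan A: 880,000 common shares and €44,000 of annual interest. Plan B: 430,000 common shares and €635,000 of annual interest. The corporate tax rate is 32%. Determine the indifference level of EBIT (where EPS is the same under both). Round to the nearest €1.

Set EPS_A = EPS_B: (EBIT − €44,000)(1 − 0.32) ÷ 880,000 = (EBIT − €635,000)(1 − 0.32) ÷ 430,000.
The (1 − t) factor cancels: (EBIT − 44,000) × 430,000 = (EBIT − 635,000) × 880,000.
EBIT × (880,000 − 430,000) = 635,000 × 880,000 − 44,000 × 430,000 = 539,880,000,000, so EBIT = 539,880,000,000 ÷ 450,000 = 1,199,733.33.

€1,199,733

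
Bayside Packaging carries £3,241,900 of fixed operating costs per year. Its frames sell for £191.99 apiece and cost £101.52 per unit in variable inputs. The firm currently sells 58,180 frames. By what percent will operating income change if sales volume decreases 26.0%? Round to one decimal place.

-67.7%

Total contribution margin = 58,180 × £90.47 = £5,263,544.60.
Subtracting fixed costs: EBIT = £5,263,544.60 − £3,241,900 = £2,021,644.60.
Degree of operating leverage = £5,263,544.60 / £2,021,644.60 = 2.6036.
So EBIT moves 2.6036 × (-26.0%) = -67.7%.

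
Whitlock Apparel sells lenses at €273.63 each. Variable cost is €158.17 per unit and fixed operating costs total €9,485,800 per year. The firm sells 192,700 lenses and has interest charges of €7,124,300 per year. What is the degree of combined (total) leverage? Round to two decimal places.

3.95

At 192,700 units, contribution = 192,700 × €115.46 = €22,249,142.00.
EBIT = €22,249,142.00 − €9,485,800 = €12,763,342.00. Interest = €7,124,300.00.
DOL = €22,249,142.00 ÷ €12,763,342.00 = 1.7432; DFL = €12,763,342.00 ÷ €5,639,042.00 = 2.2634.
Combined leverage = 1.7432 × 2.2634 = 3.9456.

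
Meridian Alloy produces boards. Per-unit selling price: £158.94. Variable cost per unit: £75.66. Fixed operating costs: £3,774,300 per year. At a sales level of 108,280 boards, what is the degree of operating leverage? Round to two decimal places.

1.72

At 108,280 units, contribution = 108,280 × £83.28 = £9,017,558.40.
EBIT = £9,017,558.40 − £3,774,300 = £5,243,258.40.
So DOL = total CM / EBIT = £9,017,558.40 / £5,243,258.40 = 1.7198.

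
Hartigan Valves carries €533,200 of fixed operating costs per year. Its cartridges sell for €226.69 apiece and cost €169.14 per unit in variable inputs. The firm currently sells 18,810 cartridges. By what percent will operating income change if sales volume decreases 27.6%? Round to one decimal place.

-54.4%

Contribution at this volume is 18,810 × €57.55 = €1,082,515.50.
EBIT = €1,082,515.50 − €533,200 = €549,315.50.
DOL = contribution ÷ EBIT = €1,082,515.50 ÷ €549,315.50 = 1.9707.
Operating income changes by 1.9707 × -27.6% = -54.4%.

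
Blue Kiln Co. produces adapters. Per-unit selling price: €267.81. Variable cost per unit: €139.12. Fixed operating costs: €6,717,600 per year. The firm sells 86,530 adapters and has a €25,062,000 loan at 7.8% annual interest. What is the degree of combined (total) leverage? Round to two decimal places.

4.52

At 86,530 units, contribution = 86,530 × €128.69 = €11,135,545.70.
Operating income = contribution − fixed costs = €11,135,545.70 − €6,717,600 = €4,417,945.70. Interest = €1,954,836.00, so EBIT − I = €2,463,109.70.
Degree of total leverage = total CM / (EBIT − interest) = €11,135,545.70 / €2,463,109.70 = 4.5209.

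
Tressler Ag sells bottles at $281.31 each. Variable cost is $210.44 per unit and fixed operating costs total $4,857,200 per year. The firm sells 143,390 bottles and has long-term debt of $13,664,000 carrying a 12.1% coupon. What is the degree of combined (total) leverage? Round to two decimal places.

2.78

Contribution at this volume is 143,390 × $70.87 = $10,162,049.30.
Subtracting fixed costs: EBIT = $10,162,049.30 − $4,857,200 = $5,304,849.30. Interest = $1,653,344.00, so EBIT − I = $3,651,505.30.
DCL = contribution ÷ (EBIT − I) = $10,162,049.30 ÷ $3,651,505.30 = 2.7830.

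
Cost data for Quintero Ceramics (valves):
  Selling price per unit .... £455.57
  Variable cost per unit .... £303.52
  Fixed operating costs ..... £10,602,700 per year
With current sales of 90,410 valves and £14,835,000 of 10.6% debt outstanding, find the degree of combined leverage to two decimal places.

At 90,410 units, contribution = 90,410 × £152.05 = £13,746,840.50.
EBIT = £13,746,840.50 − £10,602,700 = £3,144,140.50. Interest = £1,572,510.00, so EBIT − I = £1,571,630.50.
Degree of total leverage = total CM / (EBIT − interest) = £13,746,840.50 / £1,571,630.50 = 8.7469.

8.75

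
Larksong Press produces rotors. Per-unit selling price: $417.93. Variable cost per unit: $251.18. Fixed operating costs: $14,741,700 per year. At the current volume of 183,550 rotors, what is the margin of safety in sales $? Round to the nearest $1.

$39,763,533

Contribution margin per unit = $417.93 − $251.18 = $166.75. Break-even units = $14,741,700 ÷ $166.75 = 88,406.00; break-even revenue = 88,406.00 × $417.93 = $36,947,518.33.
Actual sales revenue = 183,550 × $417.93 = $76,711,051.50.
Margin of safety = $76,711,051.50 − $36,947,518.33 = $39,763,533.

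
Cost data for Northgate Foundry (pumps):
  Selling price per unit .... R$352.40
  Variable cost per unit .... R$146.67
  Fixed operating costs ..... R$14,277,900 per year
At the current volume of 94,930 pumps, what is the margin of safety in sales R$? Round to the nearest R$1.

Each unit contributes R$352.40 − R$146.67 = R$205.73. Break-even units = R$14,277,900 ÷ R$205.73 = 69,401.16; break-even revenue = 69,401.16 × R$352.40 = R$24,456,967.68.
Current sales = 94,930 × R$352.40 = R$33,453,332.00.
Margin of safety = R$33,453,332.00 − R$24,456,967.68 = R$8,996,364.

R$8,996,364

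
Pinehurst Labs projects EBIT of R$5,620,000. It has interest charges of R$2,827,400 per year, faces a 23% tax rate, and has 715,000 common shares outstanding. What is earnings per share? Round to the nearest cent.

R$3.01

Interest = R$2,827,400.00, so EBT = R$5,620,000 − R$2,827,400.00 = R$2,792,600.00.
Net income = R$2,792,600.00 × (1 − 0.23) = R$2,150,302.00.
EPS = R$2,150,302.00 ÷ 715,000 = R$3.01.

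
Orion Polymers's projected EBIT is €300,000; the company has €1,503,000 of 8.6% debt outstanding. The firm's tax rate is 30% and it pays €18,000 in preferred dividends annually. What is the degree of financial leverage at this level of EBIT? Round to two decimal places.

Annual interest charges come to €129,258.00.
Preferred dividends grossed up pre-tax: €18,000 / (1 − 0.30) = €25,714.29.
DFL = EBIT ÷ [EBIT − I − D_p/(1−t)] = €300,000 ÷ [€300,000 − €129,258.00 − €25,714.29] = €300,000 ÷ €145,027.71 = 2.0686.

2.07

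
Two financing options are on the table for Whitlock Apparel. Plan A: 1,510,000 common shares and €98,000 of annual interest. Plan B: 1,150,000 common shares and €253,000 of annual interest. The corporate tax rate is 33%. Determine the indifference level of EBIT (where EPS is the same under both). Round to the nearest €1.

€748,139

Set EPS_A = EPS_B: (EBIT − €98,000)(1 − 0.33) ÷ 1,510,000 = (EBIT − €253,000)(1 − 0.33) ÷ 1,150,000.
The (1 − t) factor cancels: (EBIT − 98,000) × 1,150,000 = (EBIT − 253,000) × 1,510,000.
EBIT × (1,510,000 − 1,150,000) = 253,000 × 1,510,000 − 98,000 × 1,150,000 = 269,330,000,000, so EBIT = 269,330,000,000 ÷ 360,000 = 748,138.89.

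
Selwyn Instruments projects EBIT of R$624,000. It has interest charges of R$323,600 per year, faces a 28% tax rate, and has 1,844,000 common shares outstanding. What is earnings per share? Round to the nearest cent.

R$0.12

Interest = R$323,600.00, so EBT = R$624,000 − R$323,600.00 = R$300,400.00.
Net income = R$300,400.00 × (1 − 0.28) = R$216,288.00.
EPS = R$216,288.00 ÷ 1,844,000 = R$0.12.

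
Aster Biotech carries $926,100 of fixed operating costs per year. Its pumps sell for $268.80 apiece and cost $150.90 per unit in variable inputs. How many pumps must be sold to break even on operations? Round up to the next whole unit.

Contribution margin per unit = $268.80 − $150.90 = $117.90.
Break-even Q = $926,100 / $117.90 = 7,854.96 → 7,855 pumps.

7,855 pumps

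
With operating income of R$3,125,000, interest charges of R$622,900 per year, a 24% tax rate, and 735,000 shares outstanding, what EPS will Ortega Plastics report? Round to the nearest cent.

R$2.59

Pre-tax income = R$3,125,000 − R$622,900.00 = R$2,502,100.00.
After tax at 24%: net income = R$2,502,100.00 × 0.76 = R$1,901,596.00.
Per share: R$1,901,596.00 / 735,000 shares = R$2.59.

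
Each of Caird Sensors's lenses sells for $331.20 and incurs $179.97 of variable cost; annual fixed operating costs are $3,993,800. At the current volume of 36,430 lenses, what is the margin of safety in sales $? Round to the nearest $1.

$3,319,028

Unit CM = price − variable cost = $331.20 − $179.97 = $151.23. Break-even units = $3,993,800 ÷ $151.23 = 26,408.78; break-even revenue = 26,408.78 × $331.20 = $8,746,588.38.
Current sales = 36,430 × $331.20 = $12,065,616.00.
Margin of safety = $12,065,616.00 − $8,746,588.38 = $3,319,028.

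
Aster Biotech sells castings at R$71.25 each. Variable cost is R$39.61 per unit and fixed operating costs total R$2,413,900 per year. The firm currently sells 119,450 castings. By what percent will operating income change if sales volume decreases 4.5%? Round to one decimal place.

-12.5%

At 119,450 units, contribution = 119,450 × R$31.64 = R$3,779,398.00.
Operating income = contribution − fixed costs = R$3,779,398.00 − R$2,413,900 = R$1,365,498.00.
Degree of operating leverage = R$3,779,398.00 / R$1,365,498.00 = 2.7678.
So EBIT moves 2.7678 × (-4.5%) = -12.5%.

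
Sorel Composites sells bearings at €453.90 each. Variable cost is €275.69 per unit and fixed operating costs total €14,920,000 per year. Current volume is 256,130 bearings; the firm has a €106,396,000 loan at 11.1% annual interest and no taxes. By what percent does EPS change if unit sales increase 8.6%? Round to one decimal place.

+20.8%

Total contribution margin = 256,130 × €178.21 = €45,644,927.30.
EBIT = €45,644,927.30 − €14,920,000 = €30,724,927.30.
After interest of €11,809,956.00, pre-tax earnings = €18,914,971.30.
DCL = total CM / (EBIT − I) = €45,644,927.30 / €18,914,971.30 = 2.4132.
%ΔEPS = DCL × %ΔSales = 2.4132 × +8.6% = +20.8%.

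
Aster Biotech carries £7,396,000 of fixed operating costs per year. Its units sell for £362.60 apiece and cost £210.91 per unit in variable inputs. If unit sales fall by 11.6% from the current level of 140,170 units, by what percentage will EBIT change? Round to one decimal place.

-17.8%

Contribution at this volume is 140,170 × £151.69 = £21,262,387.30.
Operating income = contribution − fixed costs = £21,262,387.30 − £7,396,000 = £13,866,387.30.
Degree of operating leverage = £21,262,387.30 / £13,866,387.30 = 1.5334.
%ΔEBIT = DOL × %ΔSales = 1.5334 × -11.6% = -17.8%.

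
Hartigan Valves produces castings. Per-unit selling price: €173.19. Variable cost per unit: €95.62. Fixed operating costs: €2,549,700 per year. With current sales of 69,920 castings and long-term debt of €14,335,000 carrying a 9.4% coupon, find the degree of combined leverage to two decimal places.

3.55

Contribution at this volume is 69,920 × €77.57 = €5,423,694.40.
Subtracting fixed costs: EBIT = €5,423,694.40 − €2,549,700 = €2,873,994.40. Interest = €1,347,490.00, so EBIT − I = €1,526,504.40.
DCL = contribution ÷ (EBIT − I) = €5,423,694.40 ÷ €1,526,504.40 = 3.5530.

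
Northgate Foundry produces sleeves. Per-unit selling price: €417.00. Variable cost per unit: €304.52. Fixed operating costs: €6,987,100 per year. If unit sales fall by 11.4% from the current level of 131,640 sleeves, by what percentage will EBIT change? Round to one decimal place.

-21.6%

Contribution at this volume is 131,640 × €112.48 = €14,806,867.20.
Operating income = contribution − fixed costs = €14,806,867.20 − €6,987,100 = €7,819,767.20.
So DOL = total CM / EBIT = €14,806,867.20 / €7,819,767.20 = 1.8935.
%ΔEBIT = DOL × %ΔSales = 1.8935 × -11.4% = -21.6%.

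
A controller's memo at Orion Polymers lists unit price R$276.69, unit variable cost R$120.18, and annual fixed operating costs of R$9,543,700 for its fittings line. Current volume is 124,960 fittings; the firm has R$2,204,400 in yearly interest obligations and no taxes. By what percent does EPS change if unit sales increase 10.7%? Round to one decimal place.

Contribution at this volume is 124,960 × R$156.51 = R$19,557,489.60.
Operating income = contribution − fixed costs = R$19,557,489.60 − R$9,543,700 = R$10,013,789.60.
Interest = R$2,204,400.00, so EBIT − I = R$7,809,389.60.
DCL = total CM / (EBIT − I) = R$19,557,489.60 / R$7,809,389.60 = 2.5044.
%ΔEPS = DCL × %ΔSales = 2.5044 × +10.7% = +26.8%.

+26.8%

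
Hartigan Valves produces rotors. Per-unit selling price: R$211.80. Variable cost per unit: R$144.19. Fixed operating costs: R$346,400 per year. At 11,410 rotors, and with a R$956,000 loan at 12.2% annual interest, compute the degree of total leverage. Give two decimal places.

2.50

At 11,410 units, contribution = 11,410 × R$67.61 = R$771,430.10.
Subtracting fixed costs: EBIT = R$771,430.10 − R$346,400 = R$425,030.10. Interest = R$116,632.00.
DOL = R$771,430.10 ÷ R$425,030.10 = 1.8150; DFL = R$425,030.10 ÷ R$308,398.10 = 1.3782.
DCL = DOL × DFL = 1.8150 × 1.3782 = 2.5014.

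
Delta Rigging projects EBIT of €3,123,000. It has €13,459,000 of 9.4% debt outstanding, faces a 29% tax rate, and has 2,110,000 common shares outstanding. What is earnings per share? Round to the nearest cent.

€0.63

Pre-tax income = €3,123,000 − €1,265,146.00 = €1,857,854.00.
After tax at 29%: net income = €1,857,854.00 × 0.71 = €1,319,076.34.
Per share: €1,319,076.34 / 2,110,000 shares = €0.63.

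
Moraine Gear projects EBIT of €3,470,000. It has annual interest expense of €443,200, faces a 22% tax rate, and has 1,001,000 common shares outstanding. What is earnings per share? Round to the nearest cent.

Pre-tax income = €3,470,000 − €443,200.00 = €3,026,800.00.
Net income = €3,026,800.00 × (1 − 0.22) = €2,360,904.00.
EPS = €2,360,904.00 ÷ 1,001,000 = €2.36.

€2.36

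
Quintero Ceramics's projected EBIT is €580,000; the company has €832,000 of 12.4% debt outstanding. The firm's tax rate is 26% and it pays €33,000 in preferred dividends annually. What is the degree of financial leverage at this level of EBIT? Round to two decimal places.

1.34

Annual interest charges come to €103,168.00.
Preferred dividends grossed up pre-tax: €33,000 / (1 − 0.26) = €44,594.59.
DFL = EBIT ÷ [EBIT − I − D_p/(1−t)] = €580,000 ÷ [€580,000 − €103,168.00 − €44,594.59] = €580,000 ÷ €432,237.41 = 1.3419.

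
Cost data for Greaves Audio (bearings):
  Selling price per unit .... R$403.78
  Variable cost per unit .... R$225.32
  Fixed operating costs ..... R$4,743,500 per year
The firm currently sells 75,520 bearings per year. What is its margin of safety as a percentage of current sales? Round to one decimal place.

Unit CM = price − variable cost = R$403.78 − R$225.32 = R$178.46. Break-even units = R$4,743,500 ÷ R$178.46 = 26,580.19; break-even revenue = 26,580.19 × R$403.78 = R$10,732,547.52.
Actual sales revenue = 75,520 × R$403.78 = R$30,493,465.60.
Margin of safety = (R$30,493,465.60 − R$10,732,547.52) ÷ R$30,493,465.60 = 64.8%.

64.8%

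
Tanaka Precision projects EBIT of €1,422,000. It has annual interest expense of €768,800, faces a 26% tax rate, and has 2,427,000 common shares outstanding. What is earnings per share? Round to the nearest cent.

€0.20

Interest = €768,800.00, so EBT = €1,422,000 − €768,800.00 = €653,200.00.
After tax at 26%: net income = €653,200.00 × 0.74 = €483,368.00.
EPS = €483,368.00 ÷ 2,427,000 = €0.20.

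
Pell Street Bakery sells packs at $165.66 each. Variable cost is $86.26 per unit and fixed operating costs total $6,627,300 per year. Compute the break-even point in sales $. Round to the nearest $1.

CM per unit = $165.66 − $86.26 = $79.40; CM ratio = $79.40 / $165.66 = 0.4793.
Break-even sales = FC ÷ CM ratio = $6,627,300 × $165.66 / $79.40 = $13,827,185.

$13,827,185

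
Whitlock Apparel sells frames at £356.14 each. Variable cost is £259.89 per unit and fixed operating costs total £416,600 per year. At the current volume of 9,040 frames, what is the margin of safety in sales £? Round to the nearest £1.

Each unit contributes £356.14 − £259.89 = £96.25. Break-even units = £416,600 ÷ £96.25 = 4,328.31; break-even revenue = 4,328.31 × £356.14 = £1,541,484.92.
Actual sales revenue = 9,040 × £356.14 = £3,219,505.60.
Margin of safety = £3,219,505.60 − £1,541,484.92 = £1,678,021.

£1,678,021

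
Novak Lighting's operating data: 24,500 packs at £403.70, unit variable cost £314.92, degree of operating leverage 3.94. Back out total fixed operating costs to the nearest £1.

£1,623,052

At 24,500 units, contribution = 24,500 × £88.78 = £2,175,110.00.
Since DOL = CM ÷ EBIT, EBIT = £2,175,110.00 ÷ 3.94 = £552,058.38.
Fixed costs = CM − EBIT = £2,175,110.00 − £552,058.38 = £1,623,052.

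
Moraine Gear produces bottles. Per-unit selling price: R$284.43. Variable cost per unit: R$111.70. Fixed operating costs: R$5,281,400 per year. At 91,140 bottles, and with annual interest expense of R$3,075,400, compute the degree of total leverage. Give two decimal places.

Total contribution margin = 91,140 × R$172.73 = R$15,742,612.20.
Operating income = contribution − fixed costs = R$15,742,612.20 − R$5,281,400 = R$10,461,212.20. Interest = R$3,075,400.00, so EBIT − I = R$7,385,812.20.
Degree of total leverage = total CM / (EBIT − interest) = R$15,742,612.20 / R$7,385,812.20 = 2.1315.

2.13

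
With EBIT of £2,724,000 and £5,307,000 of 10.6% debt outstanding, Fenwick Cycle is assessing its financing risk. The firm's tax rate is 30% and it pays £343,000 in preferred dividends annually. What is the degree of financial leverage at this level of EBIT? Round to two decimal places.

Annual interest charges come to £562,542.00.
Preferred dividends grossed up pre-tax: £343,000 / (1 − 0.30) = £490,000.00.
DFL = EBIT ÷ [EBIT − I − D_p/(1−t)] = £2,724,000 ÷ [£2,724,000 − £562,542.00 − £490,000.00] = £2,724,000 ÷ £1,671,458.00 = 1.6297.

1.63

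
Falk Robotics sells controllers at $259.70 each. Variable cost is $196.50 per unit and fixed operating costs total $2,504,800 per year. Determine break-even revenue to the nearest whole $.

$10,292,667

Contribution margin per unit = $259.70 − $196.50 = $63.20, a CM ratio of $63.20 ÷ $259.70 = 0.2434.
Break-even sales = FC ÷ CM ratio = $2,504,800 × $259.70 / $63.20 = $10,292,667.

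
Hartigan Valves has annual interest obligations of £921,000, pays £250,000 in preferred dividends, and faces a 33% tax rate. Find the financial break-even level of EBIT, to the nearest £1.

Preferred dividends are paid after tax, so their pre-tax equivalent is £250,000 ÷ (1 − 0.33) = £373,134.33.
EPS = 0 when EBIT covers interest plus the pre-tax preferred burden: £921,000 + £373,134.33 = £1,294,134.33.

£1,294,134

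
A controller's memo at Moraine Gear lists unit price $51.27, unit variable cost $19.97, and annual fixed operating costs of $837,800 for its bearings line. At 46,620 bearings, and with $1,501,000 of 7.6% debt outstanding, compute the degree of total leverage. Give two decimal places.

Total contribution margin = 46,620 × $31.30 = $1,459,206.00.
Operating income = contribution − fixed costs = $1,459,206.00 − $837,800 = $621,406.00. Interest = $114,076.00.
DOL = $1,459,206.00 ÷ $621,406.00 = 2.3482; DFL = $621,406.00 ÷ $507,330.00 = 1.2249.
Combined leverage = 2.3482 × 1.2249 = 2.8763.

2.88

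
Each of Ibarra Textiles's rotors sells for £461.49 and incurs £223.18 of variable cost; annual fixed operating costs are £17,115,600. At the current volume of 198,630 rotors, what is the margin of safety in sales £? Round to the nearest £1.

Contribution margin per unit = £461.49 − £223.18 = £238.31. Break-even units = £17,115,600 ÷ £238.31 = 71,820.74; break-even revenue = 71,820.74 × £461.49 = £33,144,552.24.
Current sales = 198,630 × £461.49 = £91,665,758.70.
Margin of safety = £91,665,758.70 − £33,144,552.24 = £58,521,206.

£58,521,206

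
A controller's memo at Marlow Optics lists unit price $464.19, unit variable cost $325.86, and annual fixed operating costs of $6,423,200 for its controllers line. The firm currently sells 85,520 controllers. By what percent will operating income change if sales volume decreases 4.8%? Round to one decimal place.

-10.5%

Total contribution margin = 85,520 × $138.33 = $11,829,981.60.
Subtracting fixed costs: EBIT = $11,829,981.60 − $6,423,200 = $5,406,781.60.
Degree of operating leverage = $11,829,981.60 / $5,406,781.60 = 2.1880.
%ΔEBIT = DOL × %ΔSales = 2.1880 × -4.8% = -10.5%.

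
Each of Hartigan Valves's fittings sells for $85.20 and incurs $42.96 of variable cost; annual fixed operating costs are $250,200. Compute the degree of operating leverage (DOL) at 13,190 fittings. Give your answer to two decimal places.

Contribution at this volume is 13,190 × $42.24 = $557,145.60.
Operating income = contribution − fixed costs = $557,145.60 − $250,200 = $306,945.60.
Degree of operating leverage = $557,145.60 / $306,945.60 = 1.8151.

1.82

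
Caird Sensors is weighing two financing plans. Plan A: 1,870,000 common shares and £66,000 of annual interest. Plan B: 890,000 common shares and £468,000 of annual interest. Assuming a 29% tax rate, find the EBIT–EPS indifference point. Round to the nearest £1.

At indifference, (EBIT − 66,000)(1 − t)/1,870,000 = (EBIT − 468,000)(1 − t)/890,000.
Cancelling (1 − t) and cross-multiplying: 890,000·(EBIT − 66,000) = 1,870,000·(EBIT − 468,000).
Solving, EBIT = (468,000·1,870,000 − 66,000·890,000) / (1,870,000 − 890,000) = 816,420,000,000 / 980,000 = 833,081.63.

£833,082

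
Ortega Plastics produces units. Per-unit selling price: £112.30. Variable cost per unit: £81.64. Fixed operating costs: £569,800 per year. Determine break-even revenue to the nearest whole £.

£2,087,037

CM per unit = £112.30 − £81.64 = £30.66; CM ratio = £30.66 / £112.30 = 0.2730.
Break-even revenue = fixed costs × price ÷ CM = £569,800 × £112.30 ÷ £30.66 = £2,087,037.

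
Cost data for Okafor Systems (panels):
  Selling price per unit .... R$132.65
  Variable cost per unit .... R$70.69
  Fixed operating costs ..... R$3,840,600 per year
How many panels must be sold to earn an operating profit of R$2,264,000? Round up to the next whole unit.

Each unit contributes R$132.65 − R$70.69 = R$61.96.
Required volume = (fixed costs + target profit) ÷ CM = (R$3,840,600 + R$2,264,000) ÷ R$61.96 = 98,524.85, so 98,525 panels.

98,525 panels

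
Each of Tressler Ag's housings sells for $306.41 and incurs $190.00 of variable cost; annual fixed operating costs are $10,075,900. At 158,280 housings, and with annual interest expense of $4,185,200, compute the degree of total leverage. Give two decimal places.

4.42

Total contribution margin = 158,280 × $116.41 = $18,425,374.80.
EBIT = $18,425,374.80 − $10,075,900 = $8,349,474.80. Interest = $4,185,200.00.
DOL = $18,425,374.80 ÷ $8,349,474.80 = 2.2068; DFL = $8,349,474.80 ÷ $4,164,274.80 = 2.0050.
Combined leverage = 2.2068 × 2.0050 = 4.4246.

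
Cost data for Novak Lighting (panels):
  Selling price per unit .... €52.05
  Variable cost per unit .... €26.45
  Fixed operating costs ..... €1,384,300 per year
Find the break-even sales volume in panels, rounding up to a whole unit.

54,075 panels

Each unit contributes €52.05 − €26.45 = €25.60.
Units to break even: €1,384,300 ÷ €25.60 = 54,074.22, rounded up to 54,075.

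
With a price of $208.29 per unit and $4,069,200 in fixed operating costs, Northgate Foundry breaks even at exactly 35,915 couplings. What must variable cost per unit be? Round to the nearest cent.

Contribution per unit must be FC / Q = $4,069,200 / 35,915 = $113.3008.
Variable cost per unit = $208.29 − $113.3008 = $94.99.

$94.99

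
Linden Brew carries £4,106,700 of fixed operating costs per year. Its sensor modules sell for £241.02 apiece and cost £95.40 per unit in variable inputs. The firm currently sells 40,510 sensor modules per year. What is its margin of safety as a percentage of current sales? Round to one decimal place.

30.4%

Unit CM = price − variable cost = £241.02 − £95.40 = £145.62. Break-even units = £4,106,700 ÷ £145.62 = 28,201.48; break-even revenue = 28,201.48 × £241.02 = £6,797,121.51.
Actual sales revenue = 40,510 × £241.02 = £9,763,720.20.
Margin of safety = (£9,763,720.20 − £6,797,121.51) ÷ £9,763,720.20 = 30.4%.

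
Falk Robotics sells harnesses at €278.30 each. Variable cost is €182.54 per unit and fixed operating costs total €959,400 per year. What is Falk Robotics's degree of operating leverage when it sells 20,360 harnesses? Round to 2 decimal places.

1.97

Contribution at this volume is 20,360 × €95.76 = €1,949,673.60.
Operating income = contribution − fixed costs = €1,949,673.60 − €959,400 = €990,273.60.
So DOL = total CM / EBIT = €1,949,673.60 / €990,273.60 = 1.9688.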